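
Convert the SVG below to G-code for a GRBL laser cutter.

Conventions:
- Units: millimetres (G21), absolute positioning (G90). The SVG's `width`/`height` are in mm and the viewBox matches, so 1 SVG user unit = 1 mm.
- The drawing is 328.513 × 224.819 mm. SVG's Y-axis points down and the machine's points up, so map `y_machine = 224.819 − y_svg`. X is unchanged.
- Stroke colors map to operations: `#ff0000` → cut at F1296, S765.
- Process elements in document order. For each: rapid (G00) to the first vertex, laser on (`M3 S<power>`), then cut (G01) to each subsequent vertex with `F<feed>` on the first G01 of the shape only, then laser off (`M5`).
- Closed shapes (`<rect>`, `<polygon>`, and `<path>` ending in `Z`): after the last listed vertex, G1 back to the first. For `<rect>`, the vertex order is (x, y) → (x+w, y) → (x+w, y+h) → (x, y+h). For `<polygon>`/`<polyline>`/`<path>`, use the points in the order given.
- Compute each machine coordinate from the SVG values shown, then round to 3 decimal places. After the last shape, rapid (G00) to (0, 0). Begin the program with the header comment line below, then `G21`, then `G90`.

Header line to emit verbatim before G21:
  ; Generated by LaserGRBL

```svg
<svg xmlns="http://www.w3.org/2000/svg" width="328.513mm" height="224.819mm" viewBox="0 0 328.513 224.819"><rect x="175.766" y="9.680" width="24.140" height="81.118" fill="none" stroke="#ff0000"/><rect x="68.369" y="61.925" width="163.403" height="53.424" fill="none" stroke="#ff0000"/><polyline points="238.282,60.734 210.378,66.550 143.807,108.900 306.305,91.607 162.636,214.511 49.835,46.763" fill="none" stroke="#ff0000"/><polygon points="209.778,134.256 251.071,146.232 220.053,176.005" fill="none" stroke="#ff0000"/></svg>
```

viewBox `0 0 328.513 224.819` with mm width/height → 1 unit = 1 mm. Flip: y_m = 224.819 − y_svg.

**Shape 1** — `<rect>` rectangle, stroke `#ff0000` → cut (S765, F1296). Machine vertices: (175.766,215.139) → (199.906,215.139) → (199.906,134.021) → (175.766,134.021) → (175.766,215.139). Closed: final G1 returns to the first vertex.

**Shape 2** — `<rect>` rectangle, stroke `#ff0000` → cut (S765, F1296). Machine vertices: (68.369,162.894) → (231.772,162.894) → (231.772,109.470) → (68.369,109.470) → (68.369,162.894). Closed: final G1 returns to the first vertex.

**Shape 3** — `<polyline>` open polyline, stroke `#ff0000` → cut (S765, F1296). Machine vertices: (238.282,164.085) → (210.378,158.269) → (143.807,115.919) → (306.305,133.212) → (162.636,10.308) → (49.835,178.056). Open path.

**Shape 4** — `<polygon>` regular polygon, stroke `#ff0000` → cut (S765, F1296). Machine vertices: (209.778,90.563) → (251.071,78.587) → (220.053,48.814) → (209.778,90.563). Closed: final G1 returns to the first vertex.

; Generated by LaserGRBL
G21
G90
G00 X175.766 Y215.139
M3 S765
G01 X199.906 Y215.139 F1296
G01 X199.906 Y134.021
G01 X175.766 Y134.021
G01 X175.766 Y215.139
M5
G00 X68.369 Y162.894
M3 S765
G01 X231.772 Y162.894 F1296
G01 X231.772 Y109.470
G01 X68.369 Y109.470
G01 X68.369 Y162.894
M5
G00 X238.282 Y164.085
M3 S765
G01 X210.378 Y158.269 F1296
G01 X143.807 Y115.919
G01 X306.305 Y133.212
G01 X162.636 Y10.308
G01 X49.835 Y178.056
M5
G00 X209.778 Y90.563
M3 S765
G01 X251.071 Y78.587 F1296
G01 X220.053 Y48.814
G01 X209.778 Y90.563
M5
G00 X0.000 Y0.000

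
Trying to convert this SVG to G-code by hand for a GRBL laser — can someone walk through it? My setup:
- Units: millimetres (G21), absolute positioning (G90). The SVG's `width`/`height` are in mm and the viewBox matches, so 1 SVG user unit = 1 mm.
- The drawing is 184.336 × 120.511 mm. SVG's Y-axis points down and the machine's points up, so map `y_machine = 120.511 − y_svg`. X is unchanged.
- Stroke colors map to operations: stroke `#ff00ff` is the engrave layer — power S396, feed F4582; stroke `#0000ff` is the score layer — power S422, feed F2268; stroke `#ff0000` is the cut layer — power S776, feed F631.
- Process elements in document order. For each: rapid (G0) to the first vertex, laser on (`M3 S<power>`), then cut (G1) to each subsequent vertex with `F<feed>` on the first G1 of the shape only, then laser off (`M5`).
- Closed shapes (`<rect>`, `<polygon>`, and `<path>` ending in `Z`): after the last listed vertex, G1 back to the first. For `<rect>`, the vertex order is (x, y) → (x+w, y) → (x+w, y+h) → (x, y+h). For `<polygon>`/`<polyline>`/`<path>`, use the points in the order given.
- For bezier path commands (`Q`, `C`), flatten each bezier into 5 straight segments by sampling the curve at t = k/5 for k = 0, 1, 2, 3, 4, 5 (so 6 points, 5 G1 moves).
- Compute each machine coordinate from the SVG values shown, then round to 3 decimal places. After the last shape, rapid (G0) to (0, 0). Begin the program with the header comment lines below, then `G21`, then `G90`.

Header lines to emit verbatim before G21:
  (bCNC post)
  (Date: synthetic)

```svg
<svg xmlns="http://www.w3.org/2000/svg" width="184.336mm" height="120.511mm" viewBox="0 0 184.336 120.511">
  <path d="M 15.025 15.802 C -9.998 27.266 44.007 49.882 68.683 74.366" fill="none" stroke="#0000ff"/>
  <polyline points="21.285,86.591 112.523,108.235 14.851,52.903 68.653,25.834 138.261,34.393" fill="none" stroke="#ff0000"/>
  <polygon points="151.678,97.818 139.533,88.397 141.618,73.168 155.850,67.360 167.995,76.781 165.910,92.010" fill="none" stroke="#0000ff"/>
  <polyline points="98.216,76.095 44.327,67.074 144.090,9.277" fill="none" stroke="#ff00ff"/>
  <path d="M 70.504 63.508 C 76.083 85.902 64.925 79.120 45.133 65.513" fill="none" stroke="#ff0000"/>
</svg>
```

Since the viewBox matches the mm dimensions, user units are millimetres directly. The only transform is the Y-flip y_m = 120.511 − y_svg.

Shape 1 is a cubic bezier drawn with `<path>`. Its stroke #0000ff means score at S422, F2268. After flipping Y the toolpath is (15.025,104.709) → (8.628,96.567) → (15.996,86.193) → (31.929,74.035) → (51.225,60.537) → (68.683,46.145).

Shape 2 is a open polyline drawn with `<polyline>`. Its stroke #ff0000 means cut at S776, F631. After flipping Y the toolpath is (21.285,33.920) → (112.523,12.276) → (14.851,67.608) → (68.653,94.677) → (138.261,86.118).

Shape 3 is a regular polygon drawn with `<polygon>`. Its stroke #0000ff means score at S422, F2268. After flipping Y the toolpath is (151.678,22.693) → (139.533,32.114) → (141.618,47.343) → (155.850,53.151) → (167.995,43.730) → (165.910,28.501) → (151.678,22.693), returning to the start.

Shape 4 is a open polyline drawn with `<polyline>`. Its stroke #ff00ff means engrave at S396, F4582. After flipping Y the toolpath is (98.216,44.416) → (44.327,53.437) → (144.090,111.234).

Shape 5 is a cubic bezier drawn with `<path>`. Its stroke #ff0000 means cut at S776, F631. After flipping Y the toolpath is (70.504,57.003) → (71.908,46.889) → (69.684,42.704) → (64.220,43.376) → (55.907,47.832) → (45.133,54.998).

(bCNC post)
(Date: synthetic)
G21
G90
G0 X15.025 Y104.709
M3 S422
G1 X8.628 Y96.567 F2268
G1 X15.996 Y86.193
G1 X31.929 Y74.035
G1 X51.225 Y60.537
G1 X68.683 Y46.145
M5
G0 X21.285 Y33.920
M3 S776
G1 X112.523 Y12.276 F631
G1 X14.851 Y67.608
G1 X68.653 Y94.677
G1 X138.261 Y86.118
M5
G0 X151.678 Y22.693
M3 S422
G1 X139.533 Y32.114 F2268
G1 X141.618 Y47.343
G1 X155.850 Y53.151
G1 X167.995 Y43.730
G1 X165.910 Y28.501
G1 X151.678 Y22.693
M5
G0 X98.216 Y44.416
M3 S396
G1 X44.327 Y53.437 F4582
G1 X144.090 Y111.234
M5
G0 X70.504 Y57.003
M3 S776
G1 X71.908 Y46.889 F631
G1 X69.684 Y42.704
G1 X64.220 Y43.376
G1 X55.907 Y47.832
G1 X45.133 Y54.998
M5
G0 X0.000 Y0.000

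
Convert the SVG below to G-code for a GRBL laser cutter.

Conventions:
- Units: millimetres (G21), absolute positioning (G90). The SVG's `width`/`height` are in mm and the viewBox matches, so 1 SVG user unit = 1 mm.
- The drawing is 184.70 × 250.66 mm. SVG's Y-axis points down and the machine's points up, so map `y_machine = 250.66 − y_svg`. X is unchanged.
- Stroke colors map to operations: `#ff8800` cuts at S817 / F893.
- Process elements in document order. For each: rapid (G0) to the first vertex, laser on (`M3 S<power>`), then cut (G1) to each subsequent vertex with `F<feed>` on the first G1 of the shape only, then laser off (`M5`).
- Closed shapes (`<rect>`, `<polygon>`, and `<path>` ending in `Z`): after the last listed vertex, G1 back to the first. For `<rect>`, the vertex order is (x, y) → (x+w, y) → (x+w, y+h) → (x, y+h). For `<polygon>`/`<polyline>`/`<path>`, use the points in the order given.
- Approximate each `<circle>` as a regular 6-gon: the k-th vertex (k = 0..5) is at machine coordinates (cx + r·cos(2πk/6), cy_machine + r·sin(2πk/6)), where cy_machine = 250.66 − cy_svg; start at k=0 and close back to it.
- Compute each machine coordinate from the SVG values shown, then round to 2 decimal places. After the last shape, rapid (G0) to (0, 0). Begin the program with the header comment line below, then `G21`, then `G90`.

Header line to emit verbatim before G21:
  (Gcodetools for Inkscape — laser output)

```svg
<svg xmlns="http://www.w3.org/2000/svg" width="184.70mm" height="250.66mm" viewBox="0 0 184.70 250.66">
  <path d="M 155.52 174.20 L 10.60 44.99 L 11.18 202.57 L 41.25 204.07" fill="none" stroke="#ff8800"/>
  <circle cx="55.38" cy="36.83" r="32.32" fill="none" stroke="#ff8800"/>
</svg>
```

Since the viewBox matches the mm dimensions, user units are millimetres directly. The only transform is the Y-flip y_m = 250.66 − y_svg.

Shape 1 is a open polyline drawn with `<path>`. Its stroke #ff8800 means cut at S817, F893. After flipping Y the toolpath is (155.52,76.46) → (10.60,205.67) → (11.18,48.09) → (41.25,46.59).

Shape 2 is a circle drawn with `<circle>`. Its stroke #ff8800 means cut at S817, F893. After flipping Y the toolpath is (87.70,213.83) → (71.54,241.82) → (39.22,241.82) → (23.06,213.83) → (39.22,185.84) → (71.54,185.84) → (87.70,213.83), returning to the start.

(Gcodetools for Inkscape — laser output)
G21
G90
G0 X155.52 Y76.46
M3 S817
G1 X10.60 Y205.67 F893
G1 X11.18 Y48.09
G1 X41.25 Y46.59
M5
G0 X87.70 Y213.83
M3 S817
G1 X71.54 Y241.82 F893
G1 X39.22 Y241.82
G1 X23.06 Y213.83
G1 X39.22 Y185.84
G1 X71.54 Y185.84
G1 X87.70 Y213.83
M5
G0 X0.00 Y0.00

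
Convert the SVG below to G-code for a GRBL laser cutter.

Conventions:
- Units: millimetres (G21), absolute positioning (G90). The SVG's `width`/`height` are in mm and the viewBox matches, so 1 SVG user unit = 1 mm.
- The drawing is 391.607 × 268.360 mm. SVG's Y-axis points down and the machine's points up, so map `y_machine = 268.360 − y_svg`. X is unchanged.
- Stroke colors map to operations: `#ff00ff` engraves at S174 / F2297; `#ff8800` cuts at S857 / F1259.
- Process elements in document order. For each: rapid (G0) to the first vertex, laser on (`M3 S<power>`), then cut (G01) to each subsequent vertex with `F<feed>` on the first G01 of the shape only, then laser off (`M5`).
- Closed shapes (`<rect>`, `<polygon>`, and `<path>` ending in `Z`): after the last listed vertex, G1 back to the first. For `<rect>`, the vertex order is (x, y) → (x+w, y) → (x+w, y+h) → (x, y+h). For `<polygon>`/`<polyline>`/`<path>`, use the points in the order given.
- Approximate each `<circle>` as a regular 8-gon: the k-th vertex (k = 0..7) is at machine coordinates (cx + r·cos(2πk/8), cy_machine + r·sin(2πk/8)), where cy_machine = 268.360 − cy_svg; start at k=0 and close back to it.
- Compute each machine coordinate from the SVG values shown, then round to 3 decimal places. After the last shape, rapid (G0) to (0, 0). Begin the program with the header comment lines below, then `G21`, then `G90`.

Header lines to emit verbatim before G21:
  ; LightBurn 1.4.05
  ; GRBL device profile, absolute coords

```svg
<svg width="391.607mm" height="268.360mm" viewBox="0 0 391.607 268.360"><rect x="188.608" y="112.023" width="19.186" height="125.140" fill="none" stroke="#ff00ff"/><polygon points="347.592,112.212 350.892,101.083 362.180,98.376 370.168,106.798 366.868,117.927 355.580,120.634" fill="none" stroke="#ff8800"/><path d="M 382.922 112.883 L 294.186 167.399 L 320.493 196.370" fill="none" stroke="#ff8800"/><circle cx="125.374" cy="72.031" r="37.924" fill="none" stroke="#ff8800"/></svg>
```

viewBox `0 0 391.607 268.360` with mm width/height → 1 unit = 1 mm. Flip: y_m = 268.360 − y_svg.

**Shape 1** — `<rect>` rectangle, stroke `#ff00ff` → engrave (S174, F2297). Machine vertices: (188.608,156.337) → (207.794,156.337) → (207.794,31.197) → (188.608,31.197) → (188.608,156.337). Closed: final G1 returns to the first vertex.

**Shape 2** — `<polygon>` regular polygon, stroke `#ff8800` → cut (S857, F1259). Machine vertices: (347.592,156.148) → (350.892,167.277) → (362.180,169.984) → (370.168,161.562) → (366.868,150.433) → (355.580,147.726) → (347.592,156.148). Closed: final G1 returns to the first vertex.

**Shape 3** — `<path>` open polyline, stroke `#ff8800` → cut (S857, F1259). Machine vertices: (382.922,155.477) → (294.186,100.961) → (320.493,71.990). Open path.

**Shape 4** — `<circle>` circle, stroke `#ff8800` → cut (S857, F1259). Machine vertices: (163.298,196.329) → (152.190,223.145) → (125.374,234.253) → (98.558,223.145) → (87.450,196.329) → (98.558,169.513) → (125.374,158.405) → (152.190,169.513) → (163.298,196.329). Closed: final G1 returns to the first vertex.

; LightBurn 1.4.05
; GRBL device profile, absolute coords
G21
G90
G0 X188.608 Y156.337
M3 S174
G01 X207.794 Y156.337 F2297
G01 X207.794 Y31.197
G01 X188.608 Y31.197
G01 X188.608 Y156.337
M5
G0 X347.592 Y156.148
M3 S857
G01 X350.892 Y167.277 F1259
G01 X362.180 Y169.984
G01 X370.168 Y161.562
G01 X366.868 Y150.433
G01 X355.580 Y147.726
G01 X347.592 Y156.148
M5
G0 X382.922 Y155.477
M3 S857
G01 X294.186 Y100.961 F1259
G01 X320.493 Y71.990
M5
G0 X163.298 Y196.329
M3 S857
G01 X152.190 Y223.145 F1259
G01 X125.374 Y234.253
G01 X98.558 Y223.145
G01 X87.450 Y196.329
G01 X98.558 Y169.513
G01 X125.374 Y158.405
G01 X152.190 Y169.513
G01 X163.298 Y196.329
M5
G0 X0.000 Y0.000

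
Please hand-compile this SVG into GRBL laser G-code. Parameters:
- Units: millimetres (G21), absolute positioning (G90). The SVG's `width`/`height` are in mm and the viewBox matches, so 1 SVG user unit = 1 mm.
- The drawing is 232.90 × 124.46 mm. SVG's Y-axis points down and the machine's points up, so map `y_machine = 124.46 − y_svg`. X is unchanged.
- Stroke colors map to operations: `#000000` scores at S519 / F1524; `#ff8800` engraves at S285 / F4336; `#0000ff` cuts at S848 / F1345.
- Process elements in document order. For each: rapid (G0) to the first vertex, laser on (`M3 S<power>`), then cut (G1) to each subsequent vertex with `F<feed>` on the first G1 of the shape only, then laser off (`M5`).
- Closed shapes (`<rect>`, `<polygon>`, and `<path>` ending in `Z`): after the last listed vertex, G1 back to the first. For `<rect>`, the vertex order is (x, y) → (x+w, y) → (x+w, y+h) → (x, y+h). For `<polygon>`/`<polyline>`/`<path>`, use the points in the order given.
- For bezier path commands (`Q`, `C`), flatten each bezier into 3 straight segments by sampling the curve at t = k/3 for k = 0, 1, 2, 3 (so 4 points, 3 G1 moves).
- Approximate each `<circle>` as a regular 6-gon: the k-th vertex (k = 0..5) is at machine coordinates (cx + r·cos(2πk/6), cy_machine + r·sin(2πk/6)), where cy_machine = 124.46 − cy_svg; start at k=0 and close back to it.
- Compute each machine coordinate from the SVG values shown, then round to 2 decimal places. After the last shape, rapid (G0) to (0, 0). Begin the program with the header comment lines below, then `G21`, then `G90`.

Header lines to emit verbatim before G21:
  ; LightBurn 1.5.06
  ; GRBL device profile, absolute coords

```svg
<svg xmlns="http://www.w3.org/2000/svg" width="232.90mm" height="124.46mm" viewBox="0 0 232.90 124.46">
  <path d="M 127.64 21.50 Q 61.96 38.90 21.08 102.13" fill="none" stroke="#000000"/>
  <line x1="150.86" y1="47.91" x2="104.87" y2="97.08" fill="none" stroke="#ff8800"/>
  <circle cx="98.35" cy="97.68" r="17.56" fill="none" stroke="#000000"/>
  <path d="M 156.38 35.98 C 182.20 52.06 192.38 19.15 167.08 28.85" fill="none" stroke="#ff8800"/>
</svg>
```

; LightBurn 1.5.06
; GRBL device profile, absolute coords
G21
G90
G0 X127.64 Y102.96
M3 S519
G1 X86.61 Y86.27 F1524
G1 X51.09 Y59.39
G1 X21.08 Y22.33
M5
G0 X150.86 Y76.55
M3 S285
G1 X104.87 Y27.38 F4336
M5
G0 X115.91 Y26.78
M3 S519
G1 X107.13 Y41.99 F1524
G1 X89.57 Y41.99
G1 X80.79 Y26.78
G1 X89.57 Y11.57
G1 X107.13 Y11.57
G1 X115.91 Y26.78
M5
G0 X156.38 Y88.48
M3 S285
G1 X176.25 Y85.34 F4336
G1 X181.29 Y94.50
G1 X167.08 Y95.61
M5
G0 X0.00 Y0.00

Since the viewBox matches the mm dimensions, user units are millimetres directly. The only transform is the Y-flip y_m = 124.46 − y_svg.

Shape 1 is a quadratic bezier drawn with `<path>`. Its stroke #000000 means score at S519, F1524. After flipping Y the toolpath is (127.64,102.96) → (86.61,86.27) → (51.09,59.39) → (21.08,22.33).

Shape 2 is a line segment drawn with `<line>`. Its stroke #ff8800 means engrave at S285, F4336. After flipping Y the toolpath is (150.86,76.55) → (104.87,27.38).

Shape 3 is a circle drawn with `<circle>`. Its stroke #000000 means score at S519, F1524. After flipping Y the toolpath is (115.91,26.78) → (107.13,41.99) → (89.57,41.99) → (80.79,26.78) → (89.57,11.57) → (107.13,11.57) → (115.91,26.78), returning to the start.

Shape 4 is a cubic bezier drawn with `<path>`. Its stroke #ff8800 means engrave at S285, F4336. After flipping Y the toolpath is (156.38,88.48) → (176.25,85.34) → (181.29,94.50) → (167.08,95.61).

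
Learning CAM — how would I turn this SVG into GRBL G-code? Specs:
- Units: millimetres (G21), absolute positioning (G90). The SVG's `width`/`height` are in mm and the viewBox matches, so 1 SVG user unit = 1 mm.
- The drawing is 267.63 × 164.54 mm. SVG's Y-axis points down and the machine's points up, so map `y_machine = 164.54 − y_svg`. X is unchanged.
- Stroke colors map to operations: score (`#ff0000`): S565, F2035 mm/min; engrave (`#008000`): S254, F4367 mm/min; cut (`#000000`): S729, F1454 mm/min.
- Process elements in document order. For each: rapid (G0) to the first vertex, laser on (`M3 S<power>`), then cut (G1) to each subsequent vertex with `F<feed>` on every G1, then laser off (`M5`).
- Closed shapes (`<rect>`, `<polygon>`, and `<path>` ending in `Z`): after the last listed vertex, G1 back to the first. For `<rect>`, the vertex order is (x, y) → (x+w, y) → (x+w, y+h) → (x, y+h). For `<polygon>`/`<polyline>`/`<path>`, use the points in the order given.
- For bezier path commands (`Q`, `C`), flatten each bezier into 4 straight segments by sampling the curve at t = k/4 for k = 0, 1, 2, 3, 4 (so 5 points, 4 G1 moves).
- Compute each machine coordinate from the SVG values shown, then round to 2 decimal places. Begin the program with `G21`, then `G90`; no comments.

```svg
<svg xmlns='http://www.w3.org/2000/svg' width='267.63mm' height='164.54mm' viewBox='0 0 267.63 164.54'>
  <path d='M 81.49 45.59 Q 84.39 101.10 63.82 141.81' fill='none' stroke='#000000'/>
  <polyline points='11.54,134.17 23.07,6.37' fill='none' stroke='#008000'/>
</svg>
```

viewBox `0 0 267.63 164.54` with mm width/height → 1 unit = 1 mm. Flip: y_m = 164.54 − y_svg.

**Shape 1** — `<path>` quadratic bezier, stroke `#000000` → cut (S729, F1454). Control points (SVG): P0=(81.49,45.59), P1=(84.39,101.10), P2=(63.82,141.81); sampled at t=k/4. Machine vertices: (81.49,118.95) → (81.47,92.12) → (78.52,67.14) → (72.64,44.01) → (63.82,22.73). Open path.

**Shape 2** — `<polyline>` line segment, stroke `#008000` → engrave (S254, F4367). Machine vertices: (11.54,30.37) → (23.07,158.17). Open path.

G21
G90
G0 X81.49 Y118.95
M3 S729
G1 X81.47 Y92.12 F1454
G1 X78.52 Y67.14 F1454
G1 X72.64 Y44.01 F1454
G1 X63.82 Y22.73 F1454
M5
G0 X11.54 Y30.37
M3 S254
G1 X23.07 Y158.17 F4367
M5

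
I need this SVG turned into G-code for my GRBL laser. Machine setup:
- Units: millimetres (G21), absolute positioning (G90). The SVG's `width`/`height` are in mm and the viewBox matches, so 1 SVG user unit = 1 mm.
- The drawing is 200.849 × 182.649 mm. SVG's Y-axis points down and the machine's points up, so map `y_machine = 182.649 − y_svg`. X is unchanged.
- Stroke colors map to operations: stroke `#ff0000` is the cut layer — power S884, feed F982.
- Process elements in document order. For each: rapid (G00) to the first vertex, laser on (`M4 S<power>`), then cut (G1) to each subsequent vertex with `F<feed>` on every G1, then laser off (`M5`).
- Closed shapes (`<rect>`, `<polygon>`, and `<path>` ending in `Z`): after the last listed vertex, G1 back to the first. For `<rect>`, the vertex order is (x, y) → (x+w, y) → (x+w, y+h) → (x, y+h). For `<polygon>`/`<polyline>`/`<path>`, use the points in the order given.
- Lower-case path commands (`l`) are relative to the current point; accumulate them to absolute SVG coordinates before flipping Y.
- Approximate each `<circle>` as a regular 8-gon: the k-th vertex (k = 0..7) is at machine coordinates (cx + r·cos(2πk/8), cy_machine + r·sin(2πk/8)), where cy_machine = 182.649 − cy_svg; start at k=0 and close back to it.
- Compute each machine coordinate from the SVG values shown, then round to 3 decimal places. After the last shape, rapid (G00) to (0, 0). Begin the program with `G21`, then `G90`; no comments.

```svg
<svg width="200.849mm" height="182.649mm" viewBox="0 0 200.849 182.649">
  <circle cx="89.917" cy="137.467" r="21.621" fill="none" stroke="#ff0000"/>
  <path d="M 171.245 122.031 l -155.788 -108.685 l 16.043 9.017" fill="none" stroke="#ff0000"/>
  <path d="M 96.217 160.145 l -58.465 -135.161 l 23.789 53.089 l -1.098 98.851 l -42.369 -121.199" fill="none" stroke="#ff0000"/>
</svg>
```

Since the viewBox matches the mm dimensions, user units are millimetres directly. The only transform is the Y-flip y_m = 182.649 − y_svg.

Shape 1 is a circle drawn with `<circle>`. Its stroke #ff0000 means cut at S884, F982. After flipping Y the toolpath is (111.538,45.182) → (105.205,60.470) → (89.917,66.803) → (74.629,60.470) → (68.296,45.182) → (74.629,29.894) → (89.917,23.561) → (105.205,29.894) → (111.538,45.182), returning to the start.

Shape 2 is a open polyline drawn with `<path>`. Its stroke #ff0000 means cut at S884, F982. After flipping Y the toolpath is (171.245,60.618) → (15.457,169.303) → (31.500,160.286).

Shape 3 is a open polyline drawn with `<path>`. Its stroke #ff0000 means cut at S884, F982. After flipping Y the toolpath is (96.217,22.504) → (37.752,157.665) → (61.541,104.576) → (60.443,5.725) → (18.074,126.924).

G21
G90
G00 X111.538 Y45.182
M4 S884
G1 X105.205 Y60.470 F982
G1 X89.917 Y66.803 F982
G1 X74.629 Y60.470 F982
G1 X68.296 Y45.182 F982
G1 X74.629 Y29.894 F982
G1 X89.917 Y23.561 F982
G1 X105.205 Y29.894 F982
G1 X111.538 Y45.182 F982
M5
G00 X171.245 Y60.618
M4 S884
G1 X15.457 Y169.303 F982
G1 X31.500 Y160.286 F982
M5
G00 X96.217 Y22.504
M4 S884
G1 X37.752 Y157.665 F982
G1 X61.541 Y104.576 F982
G1 X60.443 Y5.725 F982
G1 X18.074 Y126.924 F982
M5
G00 X0.000 Y0.000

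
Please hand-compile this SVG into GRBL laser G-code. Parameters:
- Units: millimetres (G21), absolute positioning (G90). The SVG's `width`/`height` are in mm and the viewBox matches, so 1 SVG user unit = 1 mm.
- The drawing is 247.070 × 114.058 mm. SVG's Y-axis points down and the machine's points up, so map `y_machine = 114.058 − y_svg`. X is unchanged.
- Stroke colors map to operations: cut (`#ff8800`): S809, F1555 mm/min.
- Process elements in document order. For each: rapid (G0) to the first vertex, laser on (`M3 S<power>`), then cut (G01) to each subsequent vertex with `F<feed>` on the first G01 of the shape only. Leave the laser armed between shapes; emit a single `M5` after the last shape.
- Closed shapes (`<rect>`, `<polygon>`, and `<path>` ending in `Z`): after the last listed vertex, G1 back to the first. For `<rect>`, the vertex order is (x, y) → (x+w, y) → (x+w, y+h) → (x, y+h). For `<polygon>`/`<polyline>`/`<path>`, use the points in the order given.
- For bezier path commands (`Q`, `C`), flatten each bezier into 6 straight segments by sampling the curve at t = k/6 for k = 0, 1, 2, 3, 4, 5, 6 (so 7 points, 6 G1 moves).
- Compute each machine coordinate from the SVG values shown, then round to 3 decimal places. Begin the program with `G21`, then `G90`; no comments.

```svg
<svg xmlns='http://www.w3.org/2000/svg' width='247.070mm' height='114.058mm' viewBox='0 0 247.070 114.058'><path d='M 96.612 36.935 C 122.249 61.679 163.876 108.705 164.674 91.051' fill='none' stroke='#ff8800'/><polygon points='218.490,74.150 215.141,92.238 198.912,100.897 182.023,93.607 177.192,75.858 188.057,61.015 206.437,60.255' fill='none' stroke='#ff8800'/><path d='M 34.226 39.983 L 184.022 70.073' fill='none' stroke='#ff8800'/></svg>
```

viewBox `0 0 247.070 114.058` with mm width/height → 1 unit = 1 mm. Flip: y_m = 114.058 − y_svg.

**Shape 1** — `<path>` cubic bezier, stroke `#ff8800` → cut (S809, F1555). Control points (SVG): P0=(96.612,36.935), P1=(122.249,61.679), P2=(163.876,108.705), P3=(164.674,91.051); sampled at t=k/6. Machine vertices: (96.612,77.123) → (110.500,63.297) → (125.475,48.172) → (139.958,34.166) → (152.371,23.692) → (161.136,19.167) → (164.674,23.007). Open path.

**Shape 2** — `<polygon>` regular polygon, stroke `#ff8800` → cut (S809, F1555). Machine vertices: (218.490,39.908) → (215.141,21.820) → (198.912,13.161) → (182.023,20.451) → (177.192,38.200) → (188.057,53.043) → (206.437,53.803) → (218.490,39.908). Closed: final G1 returns to the first vertex.

**Shape 3** — `<path>` line segment, stroke `#ff8800` → cut (S809, F1555). Machine vertices: (34.226,74.075) → (184.022,43.985). Open path.

G21
G90
G0 X96.612 Y77.123
M3 S809
G01 X110.500 Y63.297 F1555
G01 X125.475 Y48.172
G01 X139.958 Y34.166
G01 X152.371 Y23.692
G01 X161.136 Y19.167
G01 X164.674 Y23.007
G0 X218.490 Y39.908
M3 S809
G01 X215.141 Y21.820 F1555
G01 X198.912 Y13.161
G01 X182.023 Y20.451
G01 X177.192 Y38.200
G01 X188.057 Y53.043
G01 X206.437 Y53.803
G01 X218.490 Y39.908
G0 X34.226 Y74.075
M3 S809
G01 X184.022 Y43.985 F1555
M5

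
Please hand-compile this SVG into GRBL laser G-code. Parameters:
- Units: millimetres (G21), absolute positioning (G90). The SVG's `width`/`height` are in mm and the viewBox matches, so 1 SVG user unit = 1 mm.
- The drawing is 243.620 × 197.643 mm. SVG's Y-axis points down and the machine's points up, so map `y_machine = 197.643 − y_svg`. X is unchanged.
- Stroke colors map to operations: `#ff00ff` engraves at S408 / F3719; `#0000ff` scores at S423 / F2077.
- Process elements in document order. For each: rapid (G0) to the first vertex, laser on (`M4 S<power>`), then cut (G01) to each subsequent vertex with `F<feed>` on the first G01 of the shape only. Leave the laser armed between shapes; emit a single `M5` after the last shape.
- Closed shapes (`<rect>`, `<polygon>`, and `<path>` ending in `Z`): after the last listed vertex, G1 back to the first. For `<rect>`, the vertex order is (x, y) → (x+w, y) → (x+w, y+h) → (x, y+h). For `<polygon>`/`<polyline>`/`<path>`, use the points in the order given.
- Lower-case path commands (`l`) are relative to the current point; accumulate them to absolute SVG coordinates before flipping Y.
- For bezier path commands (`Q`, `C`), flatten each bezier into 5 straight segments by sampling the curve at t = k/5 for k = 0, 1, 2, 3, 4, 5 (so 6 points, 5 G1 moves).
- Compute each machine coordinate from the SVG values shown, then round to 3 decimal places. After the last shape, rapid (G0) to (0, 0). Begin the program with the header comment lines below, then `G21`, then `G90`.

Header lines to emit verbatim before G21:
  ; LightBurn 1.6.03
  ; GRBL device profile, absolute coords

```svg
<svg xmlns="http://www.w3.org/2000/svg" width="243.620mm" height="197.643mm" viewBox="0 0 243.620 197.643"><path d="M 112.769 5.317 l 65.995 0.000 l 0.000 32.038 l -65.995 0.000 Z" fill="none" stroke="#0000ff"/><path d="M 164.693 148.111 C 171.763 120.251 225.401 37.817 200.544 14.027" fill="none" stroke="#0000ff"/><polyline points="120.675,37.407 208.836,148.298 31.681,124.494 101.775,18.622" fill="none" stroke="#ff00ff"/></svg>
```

; LightBurn 1.6.03
; GRBL device profile, absolute coords
G21
G90
G0 X112.769 Y192.326
M4 S423
G01 X178.764 Y192.326 F2077
G01 X178.764 Y160.288
G01 X112.769 Y160.288
G01 X112.769 Y192.326
G0 X164.693 Y49.532
M4 S423
G01 X173.523 Y71.891 F2077
G01 X187.526 Y101.914
G01 X200.699 Y134.165
G01 X207.039 Y163.210
G01 X200.544 Y183.616
G0 X120.675 Y160.236
M4 S408
G01 X208.836 Y49.345 F3719
G01 X31.681 Y73.149
G01 X101.775 Y179.021
M5
G0 X0.000 Y0.000

1 u = 1 mm; y_m = 197.643 − y.

[1] `<path>` rectangle, #0000ff→score S423 F2077: (112.769,192.326) → (178.764,192.326) → (178.764,160.288) → (112.769,160.288) → (112.769,192.326) (closed)

[2] `<path>` cubic bezier, #0000ff→score S423 F2077: (164.693,49.532) → (173.523,71.891) → (187.526,101.914) → (200.699,134.165) → (207.039,163.210) → (200.544,183.616)

[3] `<polyline>` open polyline, #ff00ff→engrave S408 F3719: (120.675,160.236) → (208.836,49.345) → (31.681,73.149) → (101.775,179.021)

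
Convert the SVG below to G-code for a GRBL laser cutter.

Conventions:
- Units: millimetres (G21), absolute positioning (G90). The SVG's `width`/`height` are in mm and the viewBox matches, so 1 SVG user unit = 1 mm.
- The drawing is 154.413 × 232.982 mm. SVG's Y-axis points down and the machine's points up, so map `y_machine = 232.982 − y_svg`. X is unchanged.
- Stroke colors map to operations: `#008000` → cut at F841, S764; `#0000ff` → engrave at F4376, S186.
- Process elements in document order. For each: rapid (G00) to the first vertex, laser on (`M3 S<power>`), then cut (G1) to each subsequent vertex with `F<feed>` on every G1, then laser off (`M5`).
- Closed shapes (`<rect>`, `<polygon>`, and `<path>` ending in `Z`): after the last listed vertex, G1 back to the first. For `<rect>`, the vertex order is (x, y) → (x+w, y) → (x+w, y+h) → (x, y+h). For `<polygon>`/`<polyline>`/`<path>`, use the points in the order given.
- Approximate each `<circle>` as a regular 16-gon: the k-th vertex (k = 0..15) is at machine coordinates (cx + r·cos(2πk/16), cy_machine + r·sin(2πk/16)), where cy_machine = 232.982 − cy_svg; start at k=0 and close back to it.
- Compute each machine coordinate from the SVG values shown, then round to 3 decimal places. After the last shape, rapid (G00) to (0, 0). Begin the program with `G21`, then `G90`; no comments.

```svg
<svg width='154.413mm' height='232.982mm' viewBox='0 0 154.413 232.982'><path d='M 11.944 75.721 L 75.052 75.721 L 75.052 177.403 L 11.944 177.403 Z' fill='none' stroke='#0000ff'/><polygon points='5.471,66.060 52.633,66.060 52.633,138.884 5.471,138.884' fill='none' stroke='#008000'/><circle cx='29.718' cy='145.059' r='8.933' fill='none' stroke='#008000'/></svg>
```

G21
G90
G00 X11.944 Y157.261
M3 S186
G1 X75.052 Y157.261 F4376
G1 X75.052 Y55.579 F4376
G1 X11.944 Y55.579 F4376
G1 X11.944 Y157.261 F4376
M5
G00 X5.471 Y166.922
M3 S764
G1 X52.633 Y166.922 F841
G1 X52.633 Y94.098 F841
G1 X5.471 Y94.098 F841
G1 X5.471 Y166.922 F841
M5
G00 X38.651 Y87.923
M3 S764
G1 X37.971 Y91.342 F841
G1 X36.035 Y94.240 F841
G1 X33.137 Y96.176 F841
G1 X29.718 Y96.856 F841
G1 X26.299 Y96.176 F841
G1 X23.401 Y94.240 F841
G1 X21.465 Y91.342 F841
G1 X20.785 Y87.923 F841
G1 X21.465 Y84.504 F841
G1 X23.401 Y81.606 F841
G1 X26.299 Y79.670 F841
G1 X29.718 Y78.990 F841
G1 X33.137 Y79.670 F841
G1 X36.035 Y81.606 F841
G1 X37.971 Y84.504 F841
G1 X38.651 Y87.923 F841
M5
G00 X0.000 Y0.000

viewBox `0 0 154.413 232.982` with mm width/height → 1 unit = 1 mm. Flip: y_m = 232.982 − y_svg.

**Shape 1** — `<path>` rectangle, stroke `#0000ff` → engrave (S186, F4376). Machine vertices: (11.944,157.261) → (75.052,157.261) → (75.052,55.579) → (11.944,55.579) → (11.944,157.261). Closed: final G1 returns to the first vertex.

**Shape 2** — `<polygon>` rectangle, stroke `#008000` → cut (S764, F841). Machine vertices: (5.471,166.922) → (52.633,166.922) → (52.633,94.098) → (5.471,94.098) → (5.471,166.922). Closed: final G1 returns to the first vertex.

**Shape 3** — `<circle>` circle, stroke `#008000` → cut (S764, F841). Machine vertices: (38.651,87.923) → (37.971,91.342) → (36.035,94.240) → (33.137,96.176) → (29.718,96.856) → (26.299,96.176) → (23.401,94.240) → (21.465,91.342) → (20.785,87.923) → (21.465,84.504) → (23.401,81.606) → (26.299,79.670) → (29.718,78.990) → (33.137,79.670) → (36.035,81.606) → (37.971,84.504) → (38.651,87.923). Closed: final G1 returns to the first vertex.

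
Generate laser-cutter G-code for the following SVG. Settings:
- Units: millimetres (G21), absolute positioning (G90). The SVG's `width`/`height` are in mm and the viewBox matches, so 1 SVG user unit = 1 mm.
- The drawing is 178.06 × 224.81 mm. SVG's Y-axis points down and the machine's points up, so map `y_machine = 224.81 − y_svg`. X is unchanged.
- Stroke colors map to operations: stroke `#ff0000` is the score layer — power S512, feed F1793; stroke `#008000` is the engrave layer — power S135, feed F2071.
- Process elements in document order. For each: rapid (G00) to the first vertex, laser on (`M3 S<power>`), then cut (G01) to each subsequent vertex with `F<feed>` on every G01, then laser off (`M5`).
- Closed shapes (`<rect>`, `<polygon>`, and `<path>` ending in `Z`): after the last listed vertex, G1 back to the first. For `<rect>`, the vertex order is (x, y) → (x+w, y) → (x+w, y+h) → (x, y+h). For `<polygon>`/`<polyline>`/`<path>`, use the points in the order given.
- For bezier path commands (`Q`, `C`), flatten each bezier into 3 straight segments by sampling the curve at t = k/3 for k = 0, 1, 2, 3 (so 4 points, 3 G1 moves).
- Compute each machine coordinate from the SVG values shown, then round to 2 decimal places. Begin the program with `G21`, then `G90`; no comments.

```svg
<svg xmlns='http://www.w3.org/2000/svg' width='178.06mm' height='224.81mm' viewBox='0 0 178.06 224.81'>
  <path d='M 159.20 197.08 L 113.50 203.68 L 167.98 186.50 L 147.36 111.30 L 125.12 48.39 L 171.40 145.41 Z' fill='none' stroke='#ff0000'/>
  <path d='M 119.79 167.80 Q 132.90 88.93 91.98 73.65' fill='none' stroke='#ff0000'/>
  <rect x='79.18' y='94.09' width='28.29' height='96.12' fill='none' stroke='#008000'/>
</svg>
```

G21
G90
G00 X159.20 Y27.73
M3 S512
G01 X113.50 Y21.13 F1793
G01 X167.98 Y38.31 F1793
G01 X147.36 Y113.51 F1793
G01 X125.12 Y176.42 F1793
G01 X171.40 Y79.40 F1793
G01 X159.20 Y27.73 F1793
M5
G00 X119.79 Y57.01
M3 S512
G01 X122.53 Y102.52 F1793
G01 X113.26 Y133.91 F1793
G01 X91.98 Y151.16 F1793
M5
G00 X79.18 Y130.72
M3 S135
G01 X107.47 Y130.72 F2071
G01 X107.47 Y34.60 F2071
G01 X79.18 Y34.60 F2071
G01 X79.18 Y130.72 F2071
M5

viewBox `0 0 178.06 224.81` with mm width/height → 1 unit = 1 mm. Flip: y_m = 224.81 − y_svg.

**Shape 1** — `<path>` closed polygon, stroke `#ff0000` → score (S512, F1793). Machine vertices: (159.20,27.73) → (113.50,21.13) → (167.98,38.31) → (147.36,113.51) → (125.12,176.42) → (171.40,79.40) → (159.20,27.73). Closed: final G1 returns to the first vertex.

**Shape 2** — `<path>` quadratic bezier, stroke `#ff0000` → score (S512, F1793). Control points (SVG): P0=(119.79,167.80), P1=(132.90,88.93), P2=(91.98,73.65); sampled at t=k/3. Machine vertices: (119.79,57.01) → (122.53,102.52) → (113.26,133.91) → (91.98,151.16). Open path.

**Shape 3** — `<rect>` rectangle, stroke `#008000` → engrave (S135, F2071). Machine vertices: (79.18,130.72) → (107.47,130.72) → (107.47,34.60) → (79.18,34.60) → (79.18,130.72). Closed: final G1 returns to the first vertex.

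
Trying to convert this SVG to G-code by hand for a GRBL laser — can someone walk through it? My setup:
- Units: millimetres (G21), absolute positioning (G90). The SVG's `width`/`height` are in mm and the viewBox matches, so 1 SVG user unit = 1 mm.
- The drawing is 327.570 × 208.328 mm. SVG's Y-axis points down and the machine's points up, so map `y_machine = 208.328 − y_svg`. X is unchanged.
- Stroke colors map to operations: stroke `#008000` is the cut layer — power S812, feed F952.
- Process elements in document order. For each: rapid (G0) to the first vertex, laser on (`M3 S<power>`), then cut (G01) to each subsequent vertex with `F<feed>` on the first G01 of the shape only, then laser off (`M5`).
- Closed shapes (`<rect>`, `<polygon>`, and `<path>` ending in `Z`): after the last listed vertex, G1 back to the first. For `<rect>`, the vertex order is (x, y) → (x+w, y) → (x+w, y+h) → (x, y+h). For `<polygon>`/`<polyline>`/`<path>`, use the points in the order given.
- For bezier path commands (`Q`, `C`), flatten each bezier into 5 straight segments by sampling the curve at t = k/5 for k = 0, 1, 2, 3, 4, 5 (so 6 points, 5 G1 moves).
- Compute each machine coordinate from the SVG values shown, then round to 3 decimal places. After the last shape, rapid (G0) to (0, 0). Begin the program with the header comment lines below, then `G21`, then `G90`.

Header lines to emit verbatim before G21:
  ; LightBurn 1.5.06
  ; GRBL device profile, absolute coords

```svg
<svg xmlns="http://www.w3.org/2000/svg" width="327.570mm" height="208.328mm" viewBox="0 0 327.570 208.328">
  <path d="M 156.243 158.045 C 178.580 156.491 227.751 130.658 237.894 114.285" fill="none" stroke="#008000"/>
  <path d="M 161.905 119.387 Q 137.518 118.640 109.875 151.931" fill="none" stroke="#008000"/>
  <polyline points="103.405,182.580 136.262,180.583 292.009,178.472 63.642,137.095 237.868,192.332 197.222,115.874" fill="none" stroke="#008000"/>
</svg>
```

; LightBurn 1.5.06
; GRBL device profile, absolute coords
G21
G90
G0 X156.243 Y50.283
M3 S812
G01 X172.338 Y53.859 F952
G01 X191.713 Y61.642
G01 X211.204 Y72.014
G01 X227.652 Y83.354
G01 X237.894 Y94.043
M5
G0 X161.905 Y88.941
M3 S812
G01 X152.020 Y87.878 F952
G01 X141.874 Y84.093
G01 X131.468 Y77.584
G01 X120.802 Y68.352
G01 X109.875 Y56.397
M5
G0 X103.405 Y25.748
M3 S812
G01 X136.262 Y27.745 F952
G01 X292.009 Y29.856
G01 X63.642 Y71.233
G01 X237.868 Y15.996
G01 X197.222 Y92.454
M5
G0 X0.000 Y0.000

Since the viewBox matches the mm dimensions, user units are millimetres directly. The only transform is the Y-flip y_m = 208.328 − y_svg.

Shape 1 is a cubic bezier drawn with `<path>`. Its stroke #008000 means cut at S812, F952. After flipping Y the toolpath is (156.243,50.283) → (172.338,53.859) → (191.713,61.642) → (211.204,72.014) → (227.652,83.354) → (237.894,94.043).

Shape 2 is a quadratic bezier drawn with `<path>`. Its stroke #008000 means cut at S812, F952. After flipping Y the toolpath is (161.905,88.941) → (152.020,87.878) → (141.874,84.093) → (131.468,77.584) → (120.802,68.352) → (109.875,56.397).

Shape 3 is a open polyline drawn with `<polyline>`. Its stroke #008000 means cut at S812, F952. After flipping Y the toolpath is (103.405,25.748) → (136.262,27.745) → (292.009,29.856) → (63.642,71.233) → (237.868,15.996) → (197.222,92.454).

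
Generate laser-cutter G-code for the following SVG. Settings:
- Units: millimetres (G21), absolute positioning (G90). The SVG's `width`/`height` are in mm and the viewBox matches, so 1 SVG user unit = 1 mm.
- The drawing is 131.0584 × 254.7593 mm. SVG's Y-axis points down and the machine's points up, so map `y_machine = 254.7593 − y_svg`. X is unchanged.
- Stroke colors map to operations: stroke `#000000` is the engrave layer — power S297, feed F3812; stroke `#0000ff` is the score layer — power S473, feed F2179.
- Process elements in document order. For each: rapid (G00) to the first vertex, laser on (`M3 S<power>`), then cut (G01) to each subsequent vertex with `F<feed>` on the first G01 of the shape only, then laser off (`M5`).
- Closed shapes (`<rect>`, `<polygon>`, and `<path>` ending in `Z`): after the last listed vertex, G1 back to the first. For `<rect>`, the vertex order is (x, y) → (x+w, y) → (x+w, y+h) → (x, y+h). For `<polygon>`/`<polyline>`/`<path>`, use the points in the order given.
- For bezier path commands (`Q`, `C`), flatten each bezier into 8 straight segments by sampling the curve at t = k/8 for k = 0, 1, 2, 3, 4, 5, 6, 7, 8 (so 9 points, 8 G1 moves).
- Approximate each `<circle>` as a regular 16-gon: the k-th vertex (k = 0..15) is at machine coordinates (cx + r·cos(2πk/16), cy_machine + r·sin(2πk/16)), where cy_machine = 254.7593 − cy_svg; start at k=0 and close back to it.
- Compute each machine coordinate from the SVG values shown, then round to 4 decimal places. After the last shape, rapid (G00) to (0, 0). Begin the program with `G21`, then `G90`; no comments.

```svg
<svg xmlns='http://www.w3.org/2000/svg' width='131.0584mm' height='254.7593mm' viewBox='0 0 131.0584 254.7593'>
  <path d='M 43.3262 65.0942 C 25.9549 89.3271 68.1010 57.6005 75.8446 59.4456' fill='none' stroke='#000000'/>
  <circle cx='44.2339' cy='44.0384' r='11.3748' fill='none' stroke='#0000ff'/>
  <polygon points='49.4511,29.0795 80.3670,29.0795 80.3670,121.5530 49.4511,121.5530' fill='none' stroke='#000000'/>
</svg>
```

G21
G90
G00 X43.3262 Y189.6651
M3 S297
G01 X39.4184 Y183.0260 F3812
G01 X39.9897 Y180.5839
G01 X43.9396 Y181.2896
G01 X50.1673 Y184.0940
G01 X57.5723 Y187.9477
G01 X65.0539 Y191.8018
G01 X71.5116 Y194.6068
G01 X75.8446 Y195.3137
M5
G00 X55.6087 Y210.7209
M3 S473
G01 X54.7428 Y215.0738 F2179
G01 X52.2771 Y218.7641
G01 X48.5868 Y221.2298
G01 X44.2339 Y222.0957
G01 X39.8810 Y221.2298
G01 X36.1907 Y218.7641
G01 X33.7250 Y215.0738
G01 X32.8591 Y210.7209
G01 X33.7250 Y206.3680
G01 X36.1907 Y202.6777
G01 X39.8810 Y200.2120
G01 X44.2339 Y199.3461
G01 X48.5868 Y200.2120
G01 X52.2771 Y202.6777
G01 X54.7428 Y206.3680
G01 X55.6087 Y210.7209
M5
G00 X49.4511 Y225.6798
M3 S297
G01 X80.3670 Y225.6798 F3812
G01 X80.3670 Y133.2063
G01 X49.4511 Y133.2063
G01 X49.4511 Y225.6798
M5
G00 X0.0000 Y0.0000

viewBox `0 0 131.0584 254.7593` with mm width/height → 1 unit = 1 mm. Flip: y_m = 254.7593 − y_svg.

**Shape 1** — `<path>` cubic bezier, stroke `#000000` → engrave (S297, F3812). Control points (SVG): P0=(43.3262,65.0942), P1=(25.9549,89.3271), P2=(68.1010,57.6005), P3=(75.8446,59.4456); sampled at t=k/8. Machine vertices: (43.3262,189.6651) → (39.4184,183.0260) → (39.9897,180.5839) → (43.9396,181.2896) → (50.1673,184.0940) → (57.5723,187.9477) → (65.0539,191.8018) → (71.5116,194.6068) → (75.8446,195.3137). Open path.

**Shape 2** — `<circle>` circle, stroke `#0000ff` → score (S473, F2179). Machine vertices: (55.6087,210.7209) → (54.7428,215.0738) → (52.2771,218.7641) → (48.5868,221.2298) → (44.2339,222.0957) → (39.8810,221.2298) → (36.1907,218.7641) → (33.7250,215.0738) → (32.8591,210.7209) → (33.7250,206.3680) → (36.1907,202.6777) → (39.8810,200.2120) → (44.2339,199.3461) → (48.5868,200.2120) → (52.2771,202.6777) → (54.7428,206.3680) → (55.6087,210.7209). Closed: final G1 returns to the first vertex.

**Shape 3** — `<polygon>` rectangle, stroke `#000000` → engrave (S297, F3812). Machine vertices: (49.4511,225.6798) → (80.3670,225.6798) → (80.3670,133.2063) → (49.4511,133.2063) → (49.4511,225.6798). Closed: final G1 returns to the first vertex.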